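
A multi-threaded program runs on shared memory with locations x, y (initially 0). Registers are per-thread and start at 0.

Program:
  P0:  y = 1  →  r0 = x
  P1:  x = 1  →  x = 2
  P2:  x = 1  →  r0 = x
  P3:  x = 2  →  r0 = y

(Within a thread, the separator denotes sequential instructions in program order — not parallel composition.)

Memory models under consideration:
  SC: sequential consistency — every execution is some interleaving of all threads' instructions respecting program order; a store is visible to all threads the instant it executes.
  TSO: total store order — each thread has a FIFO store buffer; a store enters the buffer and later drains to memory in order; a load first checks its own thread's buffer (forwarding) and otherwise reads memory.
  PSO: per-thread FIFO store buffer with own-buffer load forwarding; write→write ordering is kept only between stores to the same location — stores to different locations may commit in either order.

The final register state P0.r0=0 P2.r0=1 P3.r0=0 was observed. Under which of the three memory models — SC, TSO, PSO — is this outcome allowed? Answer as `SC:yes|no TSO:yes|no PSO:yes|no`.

SC:no TSO:yes PSO:yes

outcome vector order: (P0.r0,P2.r0,P3.r0)
SC: 10 outcomes — {0/1/1; 0/2/1; 1/1/0; 1/1/1; 1/2/0; 1/2/1; 2/1/0; 2/1/1; 2/2/0; 2/2/1}
TSO: 12 outcomes — {0/1/0; 0/1/1; 0/2/0; 0/2/1; 1/1/0; 1/1/1; 1/2/0; 1/2/1; 2/1/0; 2/1/1; 2/2/0; 2/2/1}
PSO: 12 outcomes — {0/1/0; 0/1/1; 0/2/0; 0/2/1; 1/1/0; 1/1/1; 1/2/0; 1/2/1; 2/1/0; 2/1/1; 2/2/0; 2/2/1}
target 0/1/0 ∈ {TSO,PSO}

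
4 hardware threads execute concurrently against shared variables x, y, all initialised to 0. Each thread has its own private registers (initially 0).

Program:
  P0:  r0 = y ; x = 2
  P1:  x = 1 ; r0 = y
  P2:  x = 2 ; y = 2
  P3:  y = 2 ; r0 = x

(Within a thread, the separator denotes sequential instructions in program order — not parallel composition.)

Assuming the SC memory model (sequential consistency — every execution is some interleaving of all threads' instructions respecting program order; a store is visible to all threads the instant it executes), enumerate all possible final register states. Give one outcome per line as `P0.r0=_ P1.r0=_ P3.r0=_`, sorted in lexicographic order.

P0.r0=0 P1.r0=0 P3.r0=1
P0.r0=0 P1.r0=0 P3.r0=2
P0.r0=0 P1.r0=2 P3.r0=0
P0.r0=0 P1.r0=2 P3.r0=1
P0.r0=0 P1.r0=2 P3.r0=2
P0.r0=2 P1.r0=0 P3.r0=1
P0.r0=2 P1.r0=0 P3.r0=2
P0.r0=2 P1.r0=2 P3.r0=0
P0.r0=2 P1.r0=2 P3.r0=1
P0.r0=2 P1.r0=2 P3.r0=2

outcome vector order: (P0.r0,P1.r0,P3.r0)
|SC outcomes| = 10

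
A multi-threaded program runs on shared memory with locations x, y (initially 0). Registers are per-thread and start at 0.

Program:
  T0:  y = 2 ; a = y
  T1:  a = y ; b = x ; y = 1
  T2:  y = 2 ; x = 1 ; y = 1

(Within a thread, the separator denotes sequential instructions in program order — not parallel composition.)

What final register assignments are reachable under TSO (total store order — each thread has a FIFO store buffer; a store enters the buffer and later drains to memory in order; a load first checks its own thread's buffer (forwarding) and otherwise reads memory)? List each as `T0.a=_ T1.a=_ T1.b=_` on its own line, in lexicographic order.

T0.a=1 T1.a=0 T1.b=0
T0.a=1 T1.a=0 T1.b=1
T0.a=1 T1.a=1 T1.b=1
T0.a=1 T1.a=2 T1.b=0
T0.a=1 T1.a=2 T1.b=1
T0.a=2 T1.a=0 T1.b=0
T0.a=2 T1.a=0 T1.b=1
T0.a=2 T1.a=1 T1.b=1
T0.a=2 T1.a=2 T1.b=0
T0.a=2 T1.a=2 T1.b=1

outcome vector order: (T0.a,T1.a,T1.b)
|TSO outcomes| = 10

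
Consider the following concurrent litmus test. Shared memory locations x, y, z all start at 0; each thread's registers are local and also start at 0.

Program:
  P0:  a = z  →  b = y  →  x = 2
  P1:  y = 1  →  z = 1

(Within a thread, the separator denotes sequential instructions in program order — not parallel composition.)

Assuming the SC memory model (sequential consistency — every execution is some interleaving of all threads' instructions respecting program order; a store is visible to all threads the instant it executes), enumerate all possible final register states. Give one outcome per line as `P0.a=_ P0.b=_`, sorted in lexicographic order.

P0.a=0 P0.b=0
P0.a=0 P0.b=1
P0.a=1 P0.b=1

outcome vector order: (P0.a,P0.b)
|SC outcomes| = 3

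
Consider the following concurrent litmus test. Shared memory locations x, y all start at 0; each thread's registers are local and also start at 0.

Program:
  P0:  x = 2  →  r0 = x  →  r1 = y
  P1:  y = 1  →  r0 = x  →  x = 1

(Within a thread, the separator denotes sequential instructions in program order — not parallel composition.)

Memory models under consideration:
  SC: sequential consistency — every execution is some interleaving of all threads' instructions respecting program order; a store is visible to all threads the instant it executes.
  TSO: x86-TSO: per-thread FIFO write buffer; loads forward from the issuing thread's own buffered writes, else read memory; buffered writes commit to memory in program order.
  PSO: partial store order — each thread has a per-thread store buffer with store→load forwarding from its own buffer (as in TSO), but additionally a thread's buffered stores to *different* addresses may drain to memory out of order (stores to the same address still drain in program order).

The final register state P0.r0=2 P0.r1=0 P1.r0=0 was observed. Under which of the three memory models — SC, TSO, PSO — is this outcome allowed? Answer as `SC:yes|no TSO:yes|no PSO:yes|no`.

outcome vector order: (P0.r0,P0.r1,P1.r0)
[SC] allowed = {(1,1,0); (1,1,2); (2,0,2); (2,1,0); (2,1,2)}
[TSO] allowed = {(1,1,0); (1,1,2); (2,0,0); (2,0,2); (2,1,0); (2,1,2)}
[PSO] allowed = {(1,0,0); (1,0,2); (1,1,0); (1,1,2); (2,0,0); (2,0,2); (2,1,0); (2,1,2)}
target (2,0,0) ∈ {TSO,PSO}

SC:no TSO:yes PSO:yes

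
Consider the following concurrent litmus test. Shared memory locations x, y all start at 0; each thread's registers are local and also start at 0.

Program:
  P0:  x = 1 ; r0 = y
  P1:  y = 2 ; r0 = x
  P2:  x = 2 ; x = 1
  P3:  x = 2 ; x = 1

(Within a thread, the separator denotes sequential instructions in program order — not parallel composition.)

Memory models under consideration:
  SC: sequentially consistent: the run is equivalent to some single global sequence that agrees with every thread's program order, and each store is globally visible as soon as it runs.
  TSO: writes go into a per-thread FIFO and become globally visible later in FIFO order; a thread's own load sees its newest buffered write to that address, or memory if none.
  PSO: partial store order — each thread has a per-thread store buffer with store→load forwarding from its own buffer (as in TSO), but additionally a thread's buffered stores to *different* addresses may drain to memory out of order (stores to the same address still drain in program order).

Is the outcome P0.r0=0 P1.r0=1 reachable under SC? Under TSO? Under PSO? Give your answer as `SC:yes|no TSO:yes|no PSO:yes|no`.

outcome vector order: (P0.r0,P1.r0)
under SC → 0/1 0/2 2/0 2/1 2/2
under TSO → 0/0 0/1 0/2 2/0 2/1 2/2
under PSO → 0/0 0/1 0/2 2/0 2/1 2/2
target 0/1 ∈ {SC,TSO,PSO}

SC:yes TSO:yes PSO:yes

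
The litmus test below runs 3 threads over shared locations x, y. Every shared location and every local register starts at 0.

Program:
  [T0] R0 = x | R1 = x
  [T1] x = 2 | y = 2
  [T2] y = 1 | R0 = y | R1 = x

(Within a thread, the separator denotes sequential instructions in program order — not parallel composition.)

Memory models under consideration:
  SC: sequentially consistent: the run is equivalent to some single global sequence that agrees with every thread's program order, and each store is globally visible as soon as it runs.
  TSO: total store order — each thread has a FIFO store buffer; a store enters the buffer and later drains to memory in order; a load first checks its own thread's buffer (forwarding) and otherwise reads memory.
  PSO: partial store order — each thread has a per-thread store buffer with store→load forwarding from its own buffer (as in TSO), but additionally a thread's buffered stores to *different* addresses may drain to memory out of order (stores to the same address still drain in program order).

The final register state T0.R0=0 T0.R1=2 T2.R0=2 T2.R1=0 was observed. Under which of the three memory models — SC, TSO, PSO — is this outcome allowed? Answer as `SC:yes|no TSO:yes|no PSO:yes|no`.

outcome vector order: (T0.R0,T0.R1,T2.R0,T2.R1)
SC: 9 outcomes — {0/0/1/0; 0/0/1/2; 0/0/2/2; 0/2/1/0; 0/2/1/2; 0/2/2/2; 2/2/1/0; 2/2/1/2; 2/2/2/2}
TSO: 9 outcomes — {0/0/1/0; 0/0/1/2; 0/0/2/2; 0/2/1/0; 0/2/1/2; 0/2/2/2; 2/2/1/0; 2/2/1/2; 2/2/2/2}
PSO: 12 outcomes — {0/0/1/0; 0/0/1/2; 0/0/2/0; 0/0/2/2; 0/2/1/0; 0/2/1/2; 0/2/2/0; 0/2/2/2; 2/2/1/0; 2/2/1/2; 2/2/2/0; 2/2/2/2}
target 0/2/2/0 ∈ {PSO}

SC:no TSO:no PSO:yes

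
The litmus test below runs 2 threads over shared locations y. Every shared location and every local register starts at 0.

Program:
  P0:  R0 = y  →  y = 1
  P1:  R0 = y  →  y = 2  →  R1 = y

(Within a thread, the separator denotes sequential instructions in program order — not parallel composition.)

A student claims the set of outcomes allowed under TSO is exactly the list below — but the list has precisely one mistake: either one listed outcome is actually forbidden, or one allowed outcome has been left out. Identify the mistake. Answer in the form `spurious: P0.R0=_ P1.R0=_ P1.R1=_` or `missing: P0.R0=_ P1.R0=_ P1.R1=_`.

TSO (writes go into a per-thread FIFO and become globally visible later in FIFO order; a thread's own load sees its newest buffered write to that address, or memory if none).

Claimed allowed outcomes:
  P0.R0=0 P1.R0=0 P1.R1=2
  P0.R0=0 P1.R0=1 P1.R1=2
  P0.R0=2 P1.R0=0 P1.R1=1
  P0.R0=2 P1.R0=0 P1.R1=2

outcome vector order: (P0.R0,P1.R0,P1.R1)
TSO (5): 001, 002, 012, 201, 202
TSO∖claimed = {001}

missing: P0.R0=0 P1.R0=0 P1.R1=1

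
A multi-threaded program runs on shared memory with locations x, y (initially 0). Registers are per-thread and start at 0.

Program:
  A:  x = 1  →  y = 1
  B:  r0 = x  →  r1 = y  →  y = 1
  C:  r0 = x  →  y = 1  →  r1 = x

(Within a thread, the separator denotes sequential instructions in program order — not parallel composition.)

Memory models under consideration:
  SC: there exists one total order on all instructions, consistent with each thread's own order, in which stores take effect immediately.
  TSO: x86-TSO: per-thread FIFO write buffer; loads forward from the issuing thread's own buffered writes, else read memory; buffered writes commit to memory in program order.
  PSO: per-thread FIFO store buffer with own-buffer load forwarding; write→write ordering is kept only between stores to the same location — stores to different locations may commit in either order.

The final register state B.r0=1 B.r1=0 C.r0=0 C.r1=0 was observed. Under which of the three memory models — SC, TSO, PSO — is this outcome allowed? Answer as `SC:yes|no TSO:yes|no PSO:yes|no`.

outcome vector order: (B.r0,B.r1,C.r0,C.r1)
under SC → <0 0 0 0> <0 0 0 1> <0 0 1 1> <0 1 0 0> <0 1 0 1> <0 1 1 1> <1 0 0 1> <1 0 1 1> <1 1 0 0> <1 1 0 1> <1 1 1 1>
under TSO → <0 0 0 0> <0 0 0 1> <0 0 1 1> <0 1 0 0> <0 1 0 1> <0 1 1 1> <1 0 0 0> <1 0 0 1> <1 0 1 1> <1 1 0 0> <1 1 0 1> <1 1 1 1>
under PSO → <0 0 0 0> <0 0 0 1> <0 0 1 1> <0 1 0 0> <0 1 0 1> <0 1 1 1> <1 0 0 0> <1 0 0 1> <1 0 1 1> <1 1 0 0> <1 1 0 1> <1 1 1 1>
target <1 0 0 0> ∈ {TSO,PSO}

SC:no TSO:yes PSO:yes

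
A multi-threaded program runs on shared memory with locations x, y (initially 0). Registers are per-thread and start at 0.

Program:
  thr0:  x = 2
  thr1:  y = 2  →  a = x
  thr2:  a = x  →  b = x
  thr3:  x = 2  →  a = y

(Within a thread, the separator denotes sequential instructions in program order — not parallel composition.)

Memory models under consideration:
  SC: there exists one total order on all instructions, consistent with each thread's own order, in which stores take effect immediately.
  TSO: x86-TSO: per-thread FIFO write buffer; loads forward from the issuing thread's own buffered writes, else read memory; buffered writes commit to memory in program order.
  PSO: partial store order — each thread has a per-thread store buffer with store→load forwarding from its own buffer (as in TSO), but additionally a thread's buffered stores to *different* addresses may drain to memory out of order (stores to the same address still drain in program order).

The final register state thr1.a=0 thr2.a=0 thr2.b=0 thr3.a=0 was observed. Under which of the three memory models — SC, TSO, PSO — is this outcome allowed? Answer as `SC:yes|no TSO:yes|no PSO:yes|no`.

SC:no TSO:yes PSO:yes

outcome vector order: (thr1.a,thr2.a,thr2.b,thr3.a)
SC: 9 outcomes — {(0,0,0,2) (0,0,2,2) (0,2,2,2) (2,0,0,0) (2,0,0,2) (2,0,2,0) (2,0,2,2) (2,2,2,0) (2,2,2,2)}
TSO: 12 outcomes — {(0,0,0,0) (0,0,0,2) (0,0,2,0) (0,0,2,2) (0,2,2,0) (0,2,2,2) (2,0,0,0) (2,0,0,2) (2,0,2,0) (2,0,2,2) (2,2,2,0) (2,2,2,2)}
PSO: 12 outcomes — {(0,0,0,0) (0,0,0,2) (0,0,2,0) (0,0,2,2) (0,2,2,0) (0,2,2,2) (2,0,0,0) (2,0,0,2) (2,0,2,0) (2,0,2,2) (2,2,2,0) (2,2,2,2)}
target (0,0,0,0) ∈ {TSO,PSO}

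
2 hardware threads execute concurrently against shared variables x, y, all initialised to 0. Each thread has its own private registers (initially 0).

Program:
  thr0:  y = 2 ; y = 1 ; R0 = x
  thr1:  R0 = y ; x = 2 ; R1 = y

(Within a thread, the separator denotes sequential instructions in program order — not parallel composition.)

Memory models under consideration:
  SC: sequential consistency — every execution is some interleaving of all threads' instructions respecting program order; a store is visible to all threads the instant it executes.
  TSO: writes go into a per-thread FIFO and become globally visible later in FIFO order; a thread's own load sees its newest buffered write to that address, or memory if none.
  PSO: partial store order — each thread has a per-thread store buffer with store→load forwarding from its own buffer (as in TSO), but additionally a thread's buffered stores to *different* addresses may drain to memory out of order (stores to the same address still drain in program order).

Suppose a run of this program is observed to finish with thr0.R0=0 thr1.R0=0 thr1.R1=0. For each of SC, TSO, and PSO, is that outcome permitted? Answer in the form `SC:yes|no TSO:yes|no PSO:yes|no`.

SC:no TSO:yes PSO:yes

outcome vector order: (thr0.R0,thr1.R0,thr1.R1)
[SC] allowed = {<0 0 1> <0 1 1> <0 2 1> <2 0 0> <2 0 1> <2 0 2> <2 1 1> <2 2 1> <2 2 2>}
[TSO] allowed = {<0 0 0> <0 0 1> <0 0 2> <0 1 1> <0 2 1> <0 2 2> <2 0 0> <2 0 1> <2 0 2> <2 1 1> <2 2 1> <2 2 2>}
[PSO] allowed = {<0 0 0> <0 0 1> <0 0 2> <0 1 1> <0 2 1> <0 2 2> <2 0 0> <2 0 1> <2 0 2> <2 1 1> <2 2 1> <2 2 2>}
target <0 0 0> ∈ {TSO,PSO}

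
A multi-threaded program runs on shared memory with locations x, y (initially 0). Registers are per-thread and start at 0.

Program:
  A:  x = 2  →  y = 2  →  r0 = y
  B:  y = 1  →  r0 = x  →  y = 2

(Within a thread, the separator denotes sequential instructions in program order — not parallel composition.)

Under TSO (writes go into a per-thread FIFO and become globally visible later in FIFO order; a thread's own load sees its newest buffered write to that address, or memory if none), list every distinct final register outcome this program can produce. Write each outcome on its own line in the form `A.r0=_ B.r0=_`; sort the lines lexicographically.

outcome vector order: (A.r0,B.r0)
|TSO outcomes| = 4

A.r0=1 B.r0=0
A.r0=1 B.r0=2
A.r0=2 B.r0=0
A.r0=2 B.r0=2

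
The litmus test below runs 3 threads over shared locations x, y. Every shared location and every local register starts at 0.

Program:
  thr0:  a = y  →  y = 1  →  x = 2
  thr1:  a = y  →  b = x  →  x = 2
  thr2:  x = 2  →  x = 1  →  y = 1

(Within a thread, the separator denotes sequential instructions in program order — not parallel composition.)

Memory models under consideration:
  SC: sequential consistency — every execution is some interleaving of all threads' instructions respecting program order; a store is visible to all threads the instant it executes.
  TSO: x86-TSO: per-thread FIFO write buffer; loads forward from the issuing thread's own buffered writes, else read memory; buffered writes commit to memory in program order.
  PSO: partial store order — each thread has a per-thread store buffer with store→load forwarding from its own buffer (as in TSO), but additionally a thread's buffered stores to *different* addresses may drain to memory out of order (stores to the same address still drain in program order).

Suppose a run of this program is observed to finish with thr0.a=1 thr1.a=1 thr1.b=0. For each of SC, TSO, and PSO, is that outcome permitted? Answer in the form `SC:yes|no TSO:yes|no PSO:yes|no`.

outcome vector order: (thr0.a,thr1.a,thr1.b)
SC: 11 outcomes — {(0,0,0) (0,0,1) (0,0,2) (0,1,0) (0,1,1) (0,1,2) (1,0,0) (1,0,1) (1,0,2) (1,1,1) (1,1,2)}
TSO: 11 outcomes — {(0,0,0) (0,0,1) (0,0,2) (0,1,0) (0,1,1) (0,1,2) (1,0,0) (1,0,1) (1,0,2) (1,1,1) (1,1,2)}
PSO: 12 outcomes — {(0,0,0) (0,0,1) (0,0,2) (0,1,0) (0,1,1) (0,1,2) (1,0,0) (1,0,1) (1,0,2) (1,1,0) (1,1,1) (1,1,2)}
target (1,1,0) ∈ {PSO}

SC:no TSO:no PSO:yes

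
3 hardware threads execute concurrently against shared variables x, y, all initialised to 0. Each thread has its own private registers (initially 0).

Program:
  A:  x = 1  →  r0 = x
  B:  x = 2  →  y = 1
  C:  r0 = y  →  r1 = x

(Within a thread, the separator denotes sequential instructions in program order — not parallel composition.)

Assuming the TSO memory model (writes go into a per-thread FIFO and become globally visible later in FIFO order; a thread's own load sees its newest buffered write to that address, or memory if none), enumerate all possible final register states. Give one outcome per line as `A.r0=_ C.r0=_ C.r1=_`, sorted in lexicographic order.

outcome vector order: (A.r0,C.r0,C.r1)
|TSO outcomes| = 9

A.r0=1 C.r0=0 C.r1=0
A.r0=1 C.r0=0 C.r1=1
A.r0=1 C.r0=0 C.r1=2
A.r0=1 C.r0=1 C.r1=1
A.r0=1 C.r0=1 C.r1=2
A.r0=2 C.r0=0 C.r1=0
A.r0=2 C.r0=0 C.r1=1
A.r0=2 C.r0=0 C.r1=2
A.r0=2 C.r0=1 C.r1=2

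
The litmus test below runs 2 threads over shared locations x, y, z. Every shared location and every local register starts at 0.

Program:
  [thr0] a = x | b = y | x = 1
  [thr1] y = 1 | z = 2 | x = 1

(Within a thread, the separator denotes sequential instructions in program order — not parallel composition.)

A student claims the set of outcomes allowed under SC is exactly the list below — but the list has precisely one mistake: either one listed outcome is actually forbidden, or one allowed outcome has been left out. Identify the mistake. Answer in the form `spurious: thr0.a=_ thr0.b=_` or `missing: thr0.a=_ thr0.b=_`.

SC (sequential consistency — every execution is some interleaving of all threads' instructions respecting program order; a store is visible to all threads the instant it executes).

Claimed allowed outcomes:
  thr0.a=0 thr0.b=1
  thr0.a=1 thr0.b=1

missing: thr0.a=0 thr0.b=0

outcome vector order: (thr0.a,thr0.b)
SC (3): <0 0>, <0 1>, <1 1>
SC∖claimed = {<0 0>}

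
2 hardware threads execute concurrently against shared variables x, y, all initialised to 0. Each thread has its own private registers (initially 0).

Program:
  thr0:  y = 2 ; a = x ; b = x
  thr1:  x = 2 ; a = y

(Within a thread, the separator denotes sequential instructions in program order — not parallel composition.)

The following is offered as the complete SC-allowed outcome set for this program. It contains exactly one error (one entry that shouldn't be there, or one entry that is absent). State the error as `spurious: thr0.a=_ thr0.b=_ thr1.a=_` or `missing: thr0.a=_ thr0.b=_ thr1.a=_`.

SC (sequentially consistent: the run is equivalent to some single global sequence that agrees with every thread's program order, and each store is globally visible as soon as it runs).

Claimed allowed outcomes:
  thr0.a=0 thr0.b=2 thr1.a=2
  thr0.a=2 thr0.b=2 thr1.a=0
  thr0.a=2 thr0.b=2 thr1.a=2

missing: thr0.a=0 thr0.b=0 thr1.a=2

outcome vector order: (thr0.a,thr0.b,thr1.a)
under SC → (0,0,2); (0,2,2); (2,2,0); (2,2,2)
SC∖claimed = {(0,0,2)}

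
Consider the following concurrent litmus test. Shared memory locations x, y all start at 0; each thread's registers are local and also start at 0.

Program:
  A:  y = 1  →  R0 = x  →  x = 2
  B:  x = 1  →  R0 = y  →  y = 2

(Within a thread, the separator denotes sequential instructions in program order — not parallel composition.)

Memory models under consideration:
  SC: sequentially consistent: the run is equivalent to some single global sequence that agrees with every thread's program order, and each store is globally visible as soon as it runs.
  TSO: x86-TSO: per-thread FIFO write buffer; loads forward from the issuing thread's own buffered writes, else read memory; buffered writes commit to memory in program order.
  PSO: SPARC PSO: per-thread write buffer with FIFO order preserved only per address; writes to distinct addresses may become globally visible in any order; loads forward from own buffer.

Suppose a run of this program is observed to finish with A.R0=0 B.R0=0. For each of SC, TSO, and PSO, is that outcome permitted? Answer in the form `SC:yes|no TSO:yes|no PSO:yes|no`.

outcome vector order: (A.R0,B.R0)
[SC] allowed = {0/1 1/0 1/1}
[TSO] allowed = {0/0 0/1 1/0 1/1}
[PSO] allowed = {0/0 0/1 1/0 1/1}
target 0/0 ∈ {TSO,PSO}

SC:no TSO:yes PSO:yes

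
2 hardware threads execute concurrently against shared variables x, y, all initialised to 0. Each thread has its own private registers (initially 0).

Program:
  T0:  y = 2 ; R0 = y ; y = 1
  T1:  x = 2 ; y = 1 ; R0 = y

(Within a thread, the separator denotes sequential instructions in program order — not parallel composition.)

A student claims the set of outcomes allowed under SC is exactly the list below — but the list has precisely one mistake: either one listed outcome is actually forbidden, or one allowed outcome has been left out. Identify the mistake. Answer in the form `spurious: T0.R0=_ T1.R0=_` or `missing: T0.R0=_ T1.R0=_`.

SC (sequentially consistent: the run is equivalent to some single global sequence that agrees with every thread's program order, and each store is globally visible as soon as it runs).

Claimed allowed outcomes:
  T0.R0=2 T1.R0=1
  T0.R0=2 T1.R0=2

outcome vector order: (T0.R0,T1.R0)
under SC → (1,1), (2,1), (2,2)
SC∖claimed = {(1,1)}

missing: T0.R0=1 T1.R0=1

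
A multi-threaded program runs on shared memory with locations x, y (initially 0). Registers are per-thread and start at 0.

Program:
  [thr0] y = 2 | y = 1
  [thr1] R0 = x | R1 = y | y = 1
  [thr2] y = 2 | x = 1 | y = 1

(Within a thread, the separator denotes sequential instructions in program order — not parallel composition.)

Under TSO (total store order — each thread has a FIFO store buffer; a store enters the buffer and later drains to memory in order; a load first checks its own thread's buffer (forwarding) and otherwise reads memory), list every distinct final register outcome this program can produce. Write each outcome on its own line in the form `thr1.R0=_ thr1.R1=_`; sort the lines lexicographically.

thr1.R0=0 thr1.R1=0
thr1.R0=0 thr1.R1=1
thr1.R0=0 thr1.R1=2
thr1.R0=1 thr1.R1=1
thr1.R0=1 thr1.R1=2

outcome vector order: (thr1.R0,thr1.R1)
|TSO outcomes| = 5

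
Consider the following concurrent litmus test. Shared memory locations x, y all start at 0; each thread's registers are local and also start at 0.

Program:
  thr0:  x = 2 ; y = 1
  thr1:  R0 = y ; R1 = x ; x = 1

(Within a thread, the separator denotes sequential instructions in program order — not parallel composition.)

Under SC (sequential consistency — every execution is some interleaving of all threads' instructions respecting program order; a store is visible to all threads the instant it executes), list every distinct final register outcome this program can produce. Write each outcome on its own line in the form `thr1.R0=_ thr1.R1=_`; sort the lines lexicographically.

thr1.R0=0 thr1.R1=0
thr1.R0=0 thr1.R1=2
thr1.R0=1 thr1.R1=2

outcome vector order: (thr1.R0,thr1.R1)
|SC outcomes| = 3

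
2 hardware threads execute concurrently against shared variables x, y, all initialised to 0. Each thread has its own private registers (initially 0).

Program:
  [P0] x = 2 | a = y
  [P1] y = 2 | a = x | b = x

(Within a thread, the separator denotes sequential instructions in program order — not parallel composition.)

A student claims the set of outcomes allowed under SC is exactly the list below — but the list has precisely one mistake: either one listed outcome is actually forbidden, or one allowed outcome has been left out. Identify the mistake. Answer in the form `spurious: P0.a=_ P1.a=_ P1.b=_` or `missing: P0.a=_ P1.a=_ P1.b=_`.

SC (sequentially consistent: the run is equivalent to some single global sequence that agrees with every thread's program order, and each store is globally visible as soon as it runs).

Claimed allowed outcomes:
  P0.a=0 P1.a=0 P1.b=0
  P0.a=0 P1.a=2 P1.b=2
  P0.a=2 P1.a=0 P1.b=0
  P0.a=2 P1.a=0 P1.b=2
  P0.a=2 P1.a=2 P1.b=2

spurious: P0.a=0 P1.a=0 P1.b=0

outcome vector order: (P0.a,P1.a,P1.b)
SC (4): 0/2/2 2/0/0 2/0/2 2/2/2
claimed∖SC = {0/0/0}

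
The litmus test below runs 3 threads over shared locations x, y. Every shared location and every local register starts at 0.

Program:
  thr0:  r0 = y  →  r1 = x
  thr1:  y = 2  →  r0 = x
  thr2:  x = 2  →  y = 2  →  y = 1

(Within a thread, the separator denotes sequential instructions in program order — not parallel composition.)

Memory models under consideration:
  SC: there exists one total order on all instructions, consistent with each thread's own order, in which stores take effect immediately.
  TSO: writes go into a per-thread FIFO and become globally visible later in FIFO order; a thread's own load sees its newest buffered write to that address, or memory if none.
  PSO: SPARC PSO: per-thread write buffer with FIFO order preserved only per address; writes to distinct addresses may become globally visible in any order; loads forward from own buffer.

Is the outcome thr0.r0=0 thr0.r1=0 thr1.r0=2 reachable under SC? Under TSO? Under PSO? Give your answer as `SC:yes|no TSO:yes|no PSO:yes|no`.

outcome vector order: (thr0.r0,thr0.r1,thr1.r0)
SC (10): (0,0,0) (0,0,2) (0,2,0) (0,2,2) (1,2,0) (1,2,2) (2,0,0) (2,0,2) (2,2,0) (2,2,2)
TSO (10): (0,0,0) (0,0,2) (0,2,0) (0,2,2) (1,2,0) (1,2,2) (2,0,0) (2,0,2) (2,2,0) (2,2,2)
PSO (12): (0,0,0) (0,0,2) (0,2,0) (0,2,2) (1,0,0) (1,0,2) (1,2,0) (1,2,2) (2,0,0) (2,0,2) (2,2,0) (2,2,2)
target (0,0,2) ∈ {SC,TSO,PSO}

SC:yes TSO:yes PSO:yes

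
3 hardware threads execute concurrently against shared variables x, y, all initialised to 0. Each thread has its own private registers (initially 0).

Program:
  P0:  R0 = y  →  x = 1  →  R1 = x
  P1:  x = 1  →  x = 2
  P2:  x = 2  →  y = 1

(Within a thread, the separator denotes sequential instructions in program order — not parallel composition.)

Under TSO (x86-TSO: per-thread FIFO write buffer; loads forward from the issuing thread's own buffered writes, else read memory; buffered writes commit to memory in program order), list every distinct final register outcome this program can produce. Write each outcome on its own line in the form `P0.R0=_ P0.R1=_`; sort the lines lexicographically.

outcome vector order: (P0.R0,P0.R1)
|TSO outcomes| = 4

P0.R0=0 P0.R1=1
P0.R0=0 P0.R1=2
P0.R0=1 P0.R1=1
P0.R0=1 P0.R1=2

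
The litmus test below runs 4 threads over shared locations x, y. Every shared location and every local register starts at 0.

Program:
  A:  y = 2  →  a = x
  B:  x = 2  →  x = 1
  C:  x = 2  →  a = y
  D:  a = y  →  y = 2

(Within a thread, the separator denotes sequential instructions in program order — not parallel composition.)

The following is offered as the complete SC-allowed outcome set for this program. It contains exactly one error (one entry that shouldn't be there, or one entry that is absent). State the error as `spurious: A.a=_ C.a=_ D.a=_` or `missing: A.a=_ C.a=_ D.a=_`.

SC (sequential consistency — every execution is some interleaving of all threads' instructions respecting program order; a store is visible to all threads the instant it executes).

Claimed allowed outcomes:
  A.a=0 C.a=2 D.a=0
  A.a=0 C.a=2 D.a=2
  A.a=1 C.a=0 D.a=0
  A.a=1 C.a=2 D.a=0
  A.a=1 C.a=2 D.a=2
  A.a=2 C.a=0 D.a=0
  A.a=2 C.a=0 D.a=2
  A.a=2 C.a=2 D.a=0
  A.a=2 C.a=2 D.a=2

missing: A.a=1 C.a=0 D.a=2

outcome vector order: (A.a,C.a,D.a)
SC (10): <0 2 0> <0 2 2> <1 0 0> <1 0 2> <1 2 0> <1 2 2> <2 0 0> <2 0 2> <2 2 0> <2 2 2>
SC∖claimed = {<1 0 2>}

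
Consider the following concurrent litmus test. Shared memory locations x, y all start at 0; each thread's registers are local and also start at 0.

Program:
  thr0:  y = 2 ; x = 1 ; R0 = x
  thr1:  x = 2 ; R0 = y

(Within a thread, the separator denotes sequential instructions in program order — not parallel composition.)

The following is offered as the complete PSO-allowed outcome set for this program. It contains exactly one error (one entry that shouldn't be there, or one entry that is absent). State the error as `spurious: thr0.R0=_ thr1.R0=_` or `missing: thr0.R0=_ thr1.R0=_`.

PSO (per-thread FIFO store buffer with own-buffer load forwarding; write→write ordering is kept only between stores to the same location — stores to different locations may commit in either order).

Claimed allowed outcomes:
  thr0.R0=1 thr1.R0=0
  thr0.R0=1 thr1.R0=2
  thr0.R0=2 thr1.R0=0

outcome vector order: (thr0.R0,thr1.R0)
[PSO] allowed = {1/0, 1/2, 2/0, 2/2}
PSO∖claimed = {2/2}

missing: thr0.R0=2 thr1.R0=2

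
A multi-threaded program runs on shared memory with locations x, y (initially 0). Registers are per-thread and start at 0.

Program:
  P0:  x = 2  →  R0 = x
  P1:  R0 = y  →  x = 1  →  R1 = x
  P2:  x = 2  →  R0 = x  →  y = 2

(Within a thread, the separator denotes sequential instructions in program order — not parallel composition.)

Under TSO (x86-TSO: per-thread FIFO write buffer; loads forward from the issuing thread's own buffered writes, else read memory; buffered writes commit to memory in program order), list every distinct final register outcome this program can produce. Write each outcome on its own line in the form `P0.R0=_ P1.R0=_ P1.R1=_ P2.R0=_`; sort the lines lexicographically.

P0.R0=1 P1.R0=0 P1.R1=1 P2.R0=1
P0.R0=1 P1.R0=0 P1.R1=1 P2.R0=2
P0.R0=1 P1.R0=0 P1.R1=2 P2.R0=2
P0.R0=1 P1.R0=2 P1.R1=1 P2.R0=2
P0.R0=2 P1.R0=0 P1.R1=1 P2.R0=1
P0.R0=2 P1.R0=0 P1.R1=1 P2.R0=2
P0.R0=2 P1.R0=0 P1.R1=2 P2.R0=1
P0.R0=2 P1.R0=0 P1.R1=2 P2.R0=2
P0.R0=2 P1.R0=2 P1.R1=1 P2.R0=2
P0.R0=2 P1.R0=2 P1.R1=2 P2.R0=2

outcome vector order: (P0.R0,P1.R0,P1.R1,P2.R0)
|TSO outcomes| = 10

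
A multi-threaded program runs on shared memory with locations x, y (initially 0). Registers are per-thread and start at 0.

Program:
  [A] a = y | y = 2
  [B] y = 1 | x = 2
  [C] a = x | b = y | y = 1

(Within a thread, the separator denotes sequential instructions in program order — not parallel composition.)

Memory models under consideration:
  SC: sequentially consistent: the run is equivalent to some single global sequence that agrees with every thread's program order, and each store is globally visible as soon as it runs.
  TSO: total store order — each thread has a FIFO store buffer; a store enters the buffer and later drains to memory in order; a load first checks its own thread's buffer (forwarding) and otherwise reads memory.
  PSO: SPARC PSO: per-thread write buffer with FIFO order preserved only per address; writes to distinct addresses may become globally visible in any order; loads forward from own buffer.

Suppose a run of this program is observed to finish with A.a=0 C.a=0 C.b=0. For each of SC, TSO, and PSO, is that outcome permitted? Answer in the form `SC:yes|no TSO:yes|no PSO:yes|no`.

outcome vector order: (A.a,C.a,C.b)
SC: 10 outcomes — {<0 0 0>; <0 0 1>; <0 0 2>; <0 2 1>; <0 2 2>; <1 0 0>; <1 0 1>; <1 0 2>; <1 2 1>; <1 2 2>}
TSO: 10 outcomes — {<0 0 0>; <0 0 1>; <0 0 2>; <0 2 1>; <0 2 2>; <1 0 0>; <1 0 1>; <1 0 2>; <1 2 1>; <1 2 2>}
PSO: 12 outcomes — {<0 0 0>; <0 0 1>; <0 0 2>; <0 2 0>; <0 2 1>; <0 2 2>; <1 0 0>; <1 0 1>; <1 0 2>; <1 2 0>; <1 2 1>; <1 2 2>}
target <0 0 0> ∈ {SC,TSO,PSO}

SC:yes TSO:yes PSO:yes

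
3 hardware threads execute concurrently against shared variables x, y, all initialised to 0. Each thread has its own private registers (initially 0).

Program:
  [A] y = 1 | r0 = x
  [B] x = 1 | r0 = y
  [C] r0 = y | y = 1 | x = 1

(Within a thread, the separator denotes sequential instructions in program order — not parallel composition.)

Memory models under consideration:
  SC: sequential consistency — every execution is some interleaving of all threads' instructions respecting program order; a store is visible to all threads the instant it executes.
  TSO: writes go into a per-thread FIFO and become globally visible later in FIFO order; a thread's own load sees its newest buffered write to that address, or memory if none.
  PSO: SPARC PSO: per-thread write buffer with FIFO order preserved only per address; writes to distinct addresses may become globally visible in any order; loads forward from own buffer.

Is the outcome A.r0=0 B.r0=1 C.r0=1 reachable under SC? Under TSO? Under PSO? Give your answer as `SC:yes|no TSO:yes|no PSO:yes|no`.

outcome vector order: (A.r0,B.r0,C.r0)
SC (6): 0/1/0 0/1/1 1/0/0 1/0/1 1/1/0 1/1/1
TSO (8): 0/0/0 0/0/1 0/1/0 0/1/1 1/0/0 1/0/1 1/1/0 1/1/1
PSO (8): 0/0/0 0/0/1 0/1/0 0/1/1 1/0/0 1/0/1 1/1/0 1/1/1
target 0/1/1 ∈ {SC,TSO,PSO}

SC:yes TSO:yes PSO:yes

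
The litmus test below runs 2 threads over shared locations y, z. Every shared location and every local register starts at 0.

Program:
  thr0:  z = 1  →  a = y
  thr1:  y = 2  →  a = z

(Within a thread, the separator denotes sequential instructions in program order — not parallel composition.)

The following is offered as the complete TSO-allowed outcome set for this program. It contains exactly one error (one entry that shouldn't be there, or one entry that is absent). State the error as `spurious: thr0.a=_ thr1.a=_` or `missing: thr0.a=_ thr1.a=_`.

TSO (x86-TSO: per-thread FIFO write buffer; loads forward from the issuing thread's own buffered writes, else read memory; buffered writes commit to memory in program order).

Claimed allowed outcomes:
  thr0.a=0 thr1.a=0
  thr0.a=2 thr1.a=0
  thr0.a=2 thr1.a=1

missing: thr0.a=0 thr1.a=1

outcome vector order: (thr0.a,thr1.a)
under TSO → <0 0> <0 1> <2 0> <2 1>
TSO∖claimed = {<0 1>}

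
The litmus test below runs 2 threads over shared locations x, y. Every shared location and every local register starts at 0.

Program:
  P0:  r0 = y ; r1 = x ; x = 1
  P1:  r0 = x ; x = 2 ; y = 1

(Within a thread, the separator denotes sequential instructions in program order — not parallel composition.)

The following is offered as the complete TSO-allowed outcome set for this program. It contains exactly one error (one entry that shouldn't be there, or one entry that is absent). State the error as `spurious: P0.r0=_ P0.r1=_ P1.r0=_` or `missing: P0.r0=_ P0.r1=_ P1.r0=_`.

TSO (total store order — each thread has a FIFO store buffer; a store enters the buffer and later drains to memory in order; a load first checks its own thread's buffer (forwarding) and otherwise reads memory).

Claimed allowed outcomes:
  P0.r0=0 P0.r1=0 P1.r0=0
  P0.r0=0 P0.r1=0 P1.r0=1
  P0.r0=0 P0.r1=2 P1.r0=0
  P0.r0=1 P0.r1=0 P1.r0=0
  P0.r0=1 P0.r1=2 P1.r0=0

spurious: P0.r0=1 P0.r1=0 P1.r0=0

outcome vector order: (P0.r0,P0.r1,P1.r0)
TSO (4): <0 0 0> <0 0 1> <0 2 0> <1 2 0>
claimed∖TSO = {<1 0 0>}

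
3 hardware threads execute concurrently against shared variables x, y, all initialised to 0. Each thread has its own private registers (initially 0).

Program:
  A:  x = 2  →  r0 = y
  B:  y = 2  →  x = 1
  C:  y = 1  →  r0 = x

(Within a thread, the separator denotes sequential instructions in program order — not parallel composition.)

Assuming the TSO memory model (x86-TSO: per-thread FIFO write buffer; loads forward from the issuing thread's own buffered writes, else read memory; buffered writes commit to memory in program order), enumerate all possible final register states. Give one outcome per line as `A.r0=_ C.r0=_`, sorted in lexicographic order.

A.r0=0 C.r0=0
A.r0=0 C.r0=1
A.r0=0 C.r0=2
A.r0=1 C.r0=0
A.r0=1 C.r0=1
A.r0=1 C.r0=2
A.r0=2 C.r0=0
A.r0=2 C.r0=1
A.r0=2 C.r0=2

outcome vector order: (A.r0,C.r0)
|TSO outcomes| = 9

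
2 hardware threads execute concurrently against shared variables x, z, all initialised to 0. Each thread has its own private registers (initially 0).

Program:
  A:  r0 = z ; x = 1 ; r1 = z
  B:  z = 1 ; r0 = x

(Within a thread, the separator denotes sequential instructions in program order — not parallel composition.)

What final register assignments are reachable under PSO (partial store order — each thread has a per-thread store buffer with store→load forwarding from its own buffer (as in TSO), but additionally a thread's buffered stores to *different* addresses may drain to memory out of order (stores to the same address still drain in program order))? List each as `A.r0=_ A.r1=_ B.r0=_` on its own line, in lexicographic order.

A.r0=0 A.r1=0 B.r0=0
A.r0=0 A.r1=0 B.r0=1
A.r0=0 A.r1=1 B.r0=0
A.r0=0 A.r1=1 B.r0=1
A.r0=1 A.r1=1 B.r0=0
A.r0=1 A.r1=1 B.r0=1

outcome vector order: (A.r0,A.r1,B.r0)
|PSO outcomes| = 6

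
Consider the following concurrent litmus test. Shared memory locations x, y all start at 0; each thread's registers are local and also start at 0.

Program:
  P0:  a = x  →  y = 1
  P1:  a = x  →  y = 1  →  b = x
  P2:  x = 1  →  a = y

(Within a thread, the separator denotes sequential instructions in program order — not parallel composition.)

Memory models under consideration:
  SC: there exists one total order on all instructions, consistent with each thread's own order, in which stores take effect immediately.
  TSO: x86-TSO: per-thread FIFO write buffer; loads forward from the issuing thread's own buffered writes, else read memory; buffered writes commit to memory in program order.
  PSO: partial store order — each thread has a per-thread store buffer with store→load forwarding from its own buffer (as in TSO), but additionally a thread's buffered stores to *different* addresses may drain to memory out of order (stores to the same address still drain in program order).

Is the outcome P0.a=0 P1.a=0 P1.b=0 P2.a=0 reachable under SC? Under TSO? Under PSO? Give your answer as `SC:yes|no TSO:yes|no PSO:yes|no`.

outcome vector order: (P0.a,P1.a,P1.b,P2.a)
[SC] allowed = {0001; 0010; 0011; 0110; 0111; 1001; 1010; 1011; 1110; 1111}
[TSO] allowed = {0000; 0001; 0010; 0011; 0110; 0111; 1000; 1001; 1010; 1011; 1110; 1111}
[PSO] allowed = {0000; 0001; 0010; 0011; 0110; 0111; 1000; 1001; 1010; 1011; 1110; 1111}
target 0000 ∈ {TSO,PSO}

SC:no TSO:yes PSO:yes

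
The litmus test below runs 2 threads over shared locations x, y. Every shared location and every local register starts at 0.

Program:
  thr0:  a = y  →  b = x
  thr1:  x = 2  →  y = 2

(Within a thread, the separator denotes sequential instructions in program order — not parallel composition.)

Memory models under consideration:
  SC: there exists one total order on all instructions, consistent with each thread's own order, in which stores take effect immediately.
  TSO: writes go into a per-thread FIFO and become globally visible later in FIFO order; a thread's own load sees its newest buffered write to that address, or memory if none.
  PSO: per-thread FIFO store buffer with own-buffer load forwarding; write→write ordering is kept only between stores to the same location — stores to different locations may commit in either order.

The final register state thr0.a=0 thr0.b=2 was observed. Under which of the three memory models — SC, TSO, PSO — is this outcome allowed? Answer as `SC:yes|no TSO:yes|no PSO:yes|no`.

SC:yes TSO:yes PSO:yes

outcome vector order: (thr0.a,thr0.b)
under SC → <0 0> <0 2> <2 2>
under TSO → <0 0> <0 2> <2 2>
under PSO → <0 0> <0 2> <2 0> <2 2>
target <0 2> ∈ {SC,TSO,PSO}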